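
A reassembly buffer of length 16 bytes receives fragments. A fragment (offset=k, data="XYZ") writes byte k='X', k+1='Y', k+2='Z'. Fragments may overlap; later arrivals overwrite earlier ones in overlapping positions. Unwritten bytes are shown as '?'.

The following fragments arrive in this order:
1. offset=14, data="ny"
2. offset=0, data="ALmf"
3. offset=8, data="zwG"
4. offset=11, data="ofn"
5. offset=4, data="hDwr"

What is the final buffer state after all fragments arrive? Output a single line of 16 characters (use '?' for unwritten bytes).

Fragment 1: offset=14 data="ny" -> buffer=??????????????ny
Fragment 2: offset=0 data="ALmf" -> buffer=ALmf??????????ny
Fragment 3: offset=8 data="zwG" -> buffer=ALmf????zwG???ny
Fragment 4: offset=11 data="ofn" -> buffer=ALmf????zwGofnny
Fragment 5: offset=4 data="hDwr" -> buffer=ALmfhDwrzwGofnny

Answer: ALmfhDwrzwGofnny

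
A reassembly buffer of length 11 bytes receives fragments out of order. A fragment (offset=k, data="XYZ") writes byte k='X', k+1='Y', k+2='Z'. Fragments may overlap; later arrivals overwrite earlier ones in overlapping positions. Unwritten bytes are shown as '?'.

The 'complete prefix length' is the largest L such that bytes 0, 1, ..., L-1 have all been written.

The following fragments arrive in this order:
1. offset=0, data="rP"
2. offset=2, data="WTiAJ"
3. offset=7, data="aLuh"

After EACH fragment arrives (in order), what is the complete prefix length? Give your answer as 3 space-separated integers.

Answer: 2 7 11

Derivation:
Fragment 1: offset=0 data="rP" -> buffer=rP????????? -> prefix_len=2
Fragment 2: offset=2 data="WTiAJ" -> buffer=rPWTiAJ???? -> prefix_len=7
Fragment 3: offset=7 data="aLuh" -> buffer=rPWTiAJaLuh -> prefix_len=11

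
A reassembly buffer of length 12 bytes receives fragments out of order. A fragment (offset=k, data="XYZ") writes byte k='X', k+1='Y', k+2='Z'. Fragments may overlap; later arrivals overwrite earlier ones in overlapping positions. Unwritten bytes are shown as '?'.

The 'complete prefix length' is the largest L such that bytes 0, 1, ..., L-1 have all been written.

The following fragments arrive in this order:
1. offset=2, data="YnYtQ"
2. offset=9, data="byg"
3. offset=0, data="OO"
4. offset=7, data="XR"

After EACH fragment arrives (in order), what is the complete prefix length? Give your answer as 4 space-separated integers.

Answer: 0 0 7 12

Derivation:
Fragment 1: offset=2 data="YnYtQ" -> buffer=??YnYtQ????? -> prefix_len=0
Fragment 2: offset=9 data="byg" -> buffer=??YnYtQ??byg -> prefix_len=0
Fragment 3: offset=0 data="OO" -> buffer=OOYnYtQ??byg -> prefix_len=7
Fragment 4: offset=7 data="XR" -> buffer=OOYnYtQXRbyg -> prefix_len=12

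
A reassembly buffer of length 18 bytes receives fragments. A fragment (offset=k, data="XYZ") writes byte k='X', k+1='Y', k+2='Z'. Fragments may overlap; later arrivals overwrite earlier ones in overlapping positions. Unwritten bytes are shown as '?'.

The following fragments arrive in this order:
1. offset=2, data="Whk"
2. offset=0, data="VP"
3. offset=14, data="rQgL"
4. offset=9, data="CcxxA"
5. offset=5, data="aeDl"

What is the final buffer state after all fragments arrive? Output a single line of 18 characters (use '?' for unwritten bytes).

Fragment 1: offset=2 data="Whk" -> buffer=??Whk?????????????
Fragment 2: offset=0 data="VP" -> buffer=VPWhk?????????????
Fragment 3: offset=14 data="rQgL" -> buffer=VPWhk?????????rQgL
Fragment 4: offset=9 data="CcxxA" -> buffer=VPWhk????CcxxArQgL
Fragment 5: offset=5 data="aeDl" -> buffer=VPWhkaeDlCcxxArQgL

Answer: VPWhkaeDlCcxxArQgL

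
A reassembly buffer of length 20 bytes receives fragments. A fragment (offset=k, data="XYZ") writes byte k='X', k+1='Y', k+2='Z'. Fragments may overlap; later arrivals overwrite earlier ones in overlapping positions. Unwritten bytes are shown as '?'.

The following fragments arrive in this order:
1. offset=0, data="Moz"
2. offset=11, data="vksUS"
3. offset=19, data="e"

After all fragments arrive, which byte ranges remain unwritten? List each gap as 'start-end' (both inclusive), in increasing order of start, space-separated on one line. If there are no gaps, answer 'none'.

Fragment 1: offset=0 len=3
Fragment 2: offset=11 len=5
Fragment 3: offset=19 len=1
Gaps: 3-10 16-18

Answer: 3-10 16-18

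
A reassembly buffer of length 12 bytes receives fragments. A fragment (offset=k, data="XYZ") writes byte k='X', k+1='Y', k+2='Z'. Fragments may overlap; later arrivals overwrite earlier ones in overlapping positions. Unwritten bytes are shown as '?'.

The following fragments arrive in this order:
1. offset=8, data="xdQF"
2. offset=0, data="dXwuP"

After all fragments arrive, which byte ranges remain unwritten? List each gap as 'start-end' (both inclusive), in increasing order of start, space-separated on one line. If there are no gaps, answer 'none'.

Answer: 5-7

Derivation:
Fragment 1: offset=8 len=4
Fragment 2: offset=0 len=5
Gaps: 5-7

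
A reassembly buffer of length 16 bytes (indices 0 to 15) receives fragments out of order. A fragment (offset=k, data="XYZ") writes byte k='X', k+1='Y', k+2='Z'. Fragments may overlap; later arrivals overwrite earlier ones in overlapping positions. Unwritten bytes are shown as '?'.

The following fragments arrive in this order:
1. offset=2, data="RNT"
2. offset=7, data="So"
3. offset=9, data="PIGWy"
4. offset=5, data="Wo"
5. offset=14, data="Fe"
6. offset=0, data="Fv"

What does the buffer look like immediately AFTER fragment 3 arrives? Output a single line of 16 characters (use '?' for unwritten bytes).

Fragment 1: offset=2 data="RNT" -> buffer=??RNT???????????
Fragment 2: offset=7 data="So" -> buffer=??RNT??So???????
Fragment 3: offset=9 data="PIGWy" -> buffer=??RNT??SoPIGWy??

Answer: ??RNT??SoPIGWy??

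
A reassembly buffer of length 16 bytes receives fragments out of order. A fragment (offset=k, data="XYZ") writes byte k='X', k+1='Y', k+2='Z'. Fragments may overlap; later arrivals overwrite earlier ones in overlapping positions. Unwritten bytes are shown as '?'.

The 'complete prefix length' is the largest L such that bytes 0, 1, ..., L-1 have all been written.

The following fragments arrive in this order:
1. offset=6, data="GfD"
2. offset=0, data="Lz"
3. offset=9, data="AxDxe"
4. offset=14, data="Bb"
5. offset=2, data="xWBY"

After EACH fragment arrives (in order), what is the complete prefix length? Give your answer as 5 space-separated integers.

Fragment 1: offset=6 data="GfD" -> buffer=??????GfD??????? -> prefix_len=0
Fragment 2: offset=0 data="Lz" -> buffer=Lz????GfD??????? -> prefix_len=2
Fragment 3: offset=9 data="AxDxe" -> buffer=Lz????GfDAxDxe?? -> prefix_len=2
Fragment 4: offset=14 data="Bb" -> buffer=Lz????GfDAxDxeBb -> prefix_len=2
Fragment 5: offset=2 data="xWBY" -> buffer=LzxWBYGfDAxDxeBb -> prefix_len=16

Answer: 0 2 2 2 16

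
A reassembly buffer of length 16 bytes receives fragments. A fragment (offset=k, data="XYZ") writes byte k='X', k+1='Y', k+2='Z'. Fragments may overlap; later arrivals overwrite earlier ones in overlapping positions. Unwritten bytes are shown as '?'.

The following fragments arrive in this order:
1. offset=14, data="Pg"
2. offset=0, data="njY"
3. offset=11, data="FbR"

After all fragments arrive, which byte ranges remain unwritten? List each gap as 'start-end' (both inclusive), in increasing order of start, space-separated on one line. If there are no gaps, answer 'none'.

Fragment 1: offset=14 len=2
Fragment 2: offset=0 len=3
Fragment 3: offset=11 len=3
Gaps: 3-10

Answer: 3-10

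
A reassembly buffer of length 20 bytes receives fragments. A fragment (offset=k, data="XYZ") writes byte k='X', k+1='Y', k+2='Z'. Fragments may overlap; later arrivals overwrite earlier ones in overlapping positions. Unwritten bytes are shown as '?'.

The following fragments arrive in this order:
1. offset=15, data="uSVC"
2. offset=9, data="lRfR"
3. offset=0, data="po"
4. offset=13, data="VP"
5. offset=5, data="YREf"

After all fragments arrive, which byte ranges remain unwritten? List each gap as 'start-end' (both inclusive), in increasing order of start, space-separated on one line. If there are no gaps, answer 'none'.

Answer: 2-4 19-19

Derivation:
Fragment 1: offset=15 len=4
Fragment 2: offset=9 len=4
Fragment 3: offset=0 len=2
Fragment 4: offset=13 len=2
Fragment 5: offset=5 len=4
Gaps: 2-4 19-19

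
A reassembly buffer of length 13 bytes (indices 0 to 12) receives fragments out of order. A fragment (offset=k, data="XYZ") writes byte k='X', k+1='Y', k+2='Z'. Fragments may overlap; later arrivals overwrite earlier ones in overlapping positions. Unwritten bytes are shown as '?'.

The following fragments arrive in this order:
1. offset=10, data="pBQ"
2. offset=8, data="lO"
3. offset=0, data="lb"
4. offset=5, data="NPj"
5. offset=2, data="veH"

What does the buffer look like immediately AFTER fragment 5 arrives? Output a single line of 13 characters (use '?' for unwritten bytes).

Answer: lbveHNPjlOpBQ

Derivation:
Fragment 1: offset=10 data="pBQ" -> buffer=??????????pBQ
Fragment 2: offset=8 data="lO" -> buffer=????????lOpBQ
Fragment 3: offset=0 data="lb" -> buffer=lb??????lOpBQ
Fragment 4: offset=5 data="NPj" -> buffer=lb???NPjlOpBQ
Fragment 5: offset=2 data="veH" -> buffer=lbveHNPjlOpBQ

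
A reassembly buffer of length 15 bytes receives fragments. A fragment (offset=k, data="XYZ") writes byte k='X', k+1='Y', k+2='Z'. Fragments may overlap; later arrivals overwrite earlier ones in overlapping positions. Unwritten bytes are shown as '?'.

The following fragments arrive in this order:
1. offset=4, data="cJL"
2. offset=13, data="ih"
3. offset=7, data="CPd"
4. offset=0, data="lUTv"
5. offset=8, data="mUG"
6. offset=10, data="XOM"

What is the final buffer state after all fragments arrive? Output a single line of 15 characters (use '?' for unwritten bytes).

Fragment 1: offset=4 data="cJL" -> buffer=????cJL????????
Fragment 2: offset=13 data="ih" -> buffer=????cJL??????ih
Fragment 3: offset=7 data="CPd" -> buffer=????cJLCPd???ih
Fragment 4: offset=0 data="lUTv" -> buffer=lUTvcJLCPd???ih
Fragment 5: offset=8 data="mUG" -> buffer=lUTvcJLCmUG??ih
Fragment 6: offset=10 data="XOM" -> buffer=lUTvcJLCmUXOMih

Answer: lUTvcJLCmUXOMih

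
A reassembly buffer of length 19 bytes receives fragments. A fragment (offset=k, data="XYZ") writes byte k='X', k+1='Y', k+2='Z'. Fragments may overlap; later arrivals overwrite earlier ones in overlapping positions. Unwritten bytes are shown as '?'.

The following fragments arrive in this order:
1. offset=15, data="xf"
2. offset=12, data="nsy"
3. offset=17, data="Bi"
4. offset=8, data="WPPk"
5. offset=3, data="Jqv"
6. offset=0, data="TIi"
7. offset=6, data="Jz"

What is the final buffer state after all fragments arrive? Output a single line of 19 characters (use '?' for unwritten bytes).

Answer: TIiJqvJzWPPknsyxfBi

Derivation:
Fragment 1: offset=15 data="xf" -> buffer=???????????????xf??
Fragment 2: offset=12 data="nsy" -> buffer=????????????nsyxf??
Fragment 3: offset=17 data="Bi" -> buffer=????????????nsyxfBi
Fragment 4: offset=8 data="WPPk" -> buffer=????????WPPknsyxfBi
Fragment 5: offset=3 data="Jqv" -> buffer=???Jqv??WPPknsyxfBi
Fragment 6: offset=0 data="TIi" -> buffer=TIiJqv??WPPknsyxfBi
Fragment 7: offset=6 data="Jz" -> buffer=TIiJqvJzWPPknsyxfBi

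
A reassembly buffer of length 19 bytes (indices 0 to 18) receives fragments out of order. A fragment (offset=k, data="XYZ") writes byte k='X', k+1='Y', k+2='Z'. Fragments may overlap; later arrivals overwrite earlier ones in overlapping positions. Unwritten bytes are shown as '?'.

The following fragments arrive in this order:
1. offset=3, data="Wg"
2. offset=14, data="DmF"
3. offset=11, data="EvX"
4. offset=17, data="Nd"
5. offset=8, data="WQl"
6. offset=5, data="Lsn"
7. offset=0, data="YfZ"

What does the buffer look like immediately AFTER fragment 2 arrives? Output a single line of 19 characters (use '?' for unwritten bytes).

Fragment 1: offset=3 data="Wg" -> buffer=???Wg??????????????
Fragment 2: offset=14 data="DmF" -> buffer=???Wg?????????DmF??

Answer: ???Wg?????????DmF??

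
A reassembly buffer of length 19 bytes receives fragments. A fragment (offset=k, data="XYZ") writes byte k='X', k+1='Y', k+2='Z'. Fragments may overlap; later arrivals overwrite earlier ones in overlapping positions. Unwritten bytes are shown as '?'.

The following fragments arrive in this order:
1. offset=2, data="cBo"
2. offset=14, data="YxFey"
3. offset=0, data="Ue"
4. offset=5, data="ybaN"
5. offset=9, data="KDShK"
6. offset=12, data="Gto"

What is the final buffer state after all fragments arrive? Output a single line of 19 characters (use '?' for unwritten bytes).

Fragment 1: offset=2 data="cBo" -> buffer=??cBo??????????????
Fragment 2: offset=14 data="YxFey" -> buffer=??cBo?????????YxFey
Fragment 3: offset=0 data="Ue" -> buffer=UecBo?????????YxFey
Fragment 4: offset=5 data="ybaN" -> buffer=UecBoybaN?????YxFey
Fragment 5: offset=9 data="KDShK" -> buffer=UecBoybaNKDShKYxFey
Fragment 6: offset=12 data="Gto" -> buffer=UecBoybaNKDSGtoxFey

Answer: UecBoybaNKDSGtoxFey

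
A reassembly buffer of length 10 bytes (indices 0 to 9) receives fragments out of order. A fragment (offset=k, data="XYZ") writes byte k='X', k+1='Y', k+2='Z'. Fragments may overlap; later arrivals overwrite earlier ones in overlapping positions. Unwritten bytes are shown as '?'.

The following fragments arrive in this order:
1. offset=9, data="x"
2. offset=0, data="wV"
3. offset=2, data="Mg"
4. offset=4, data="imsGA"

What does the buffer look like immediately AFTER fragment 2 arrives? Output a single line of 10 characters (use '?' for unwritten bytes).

Fragment 1: offset=9 data="x" -> buffer=?????????x
Fragment 2: offset=0 data="wV" -> buffer=wV???????x

Answer: wV???????x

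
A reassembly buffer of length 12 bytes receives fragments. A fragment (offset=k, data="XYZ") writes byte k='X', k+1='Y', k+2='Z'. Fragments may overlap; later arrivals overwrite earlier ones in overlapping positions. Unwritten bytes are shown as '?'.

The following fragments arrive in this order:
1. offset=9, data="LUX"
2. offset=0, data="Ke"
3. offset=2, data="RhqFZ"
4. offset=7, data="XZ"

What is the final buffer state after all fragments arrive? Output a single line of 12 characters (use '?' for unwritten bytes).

Fragment 1: offset=9 data="LUX" -> buffer=?????????LUX
Fragment 2: offset=0 data="Ke" -> buffer=Ke???????LUX
Fragment 3: offset=2 data="RhqFZ" -> buffer=KeRhqFZ??LUX
Fragment 4: offset=7 data="XZ" -> buffer=KeRhqFZXZLUX

Answer: KeRhqFZXZLUX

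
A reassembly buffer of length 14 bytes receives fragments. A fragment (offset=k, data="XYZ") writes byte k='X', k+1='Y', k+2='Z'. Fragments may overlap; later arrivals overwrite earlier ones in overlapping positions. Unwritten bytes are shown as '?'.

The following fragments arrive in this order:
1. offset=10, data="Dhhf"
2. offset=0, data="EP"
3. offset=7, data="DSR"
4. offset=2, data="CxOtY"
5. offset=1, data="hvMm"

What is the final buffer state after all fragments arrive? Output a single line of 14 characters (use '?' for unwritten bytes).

Fragment 1: offset=10 data="Dhhf" -> buffer=??????????Dhhf
Fragment 2: offset=0 data="EP" -> buffer=EP????????Dhhf
Fragment 3: offset=7 data="DSR" -> buffer=EP?????DSRDhhf
Fragment 4: offset=2 data="CxOtY" -> buffer=EPCxOtYDSRDhhf
Fragment 5: offset=1 data="hvMm" -> buffer=EhvMmtYDSRDhhf

Answer: EhvMmtYDSRDhhf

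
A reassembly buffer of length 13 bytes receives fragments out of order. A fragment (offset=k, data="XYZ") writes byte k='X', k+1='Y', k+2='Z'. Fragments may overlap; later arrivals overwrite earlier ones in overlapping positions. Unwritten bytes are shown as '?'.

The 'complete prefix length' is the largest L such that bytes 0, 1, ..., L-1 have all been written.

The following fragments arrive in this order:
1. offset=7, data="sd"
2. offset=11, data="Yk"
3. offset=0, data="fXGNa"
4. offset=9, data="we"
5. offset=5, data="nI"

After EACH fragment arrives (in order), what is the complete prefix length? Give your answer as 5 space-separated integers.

Answer: 0 0 5 5 13

Derivation:
Fragment 1: offset=7 data="sd" -> buffer=???????sd???? -> prefix_len=0
Fragment 2: offset=11 data="Yk" -> buffer=???????sd??Yk -> prefix_len=0
Fragment 3: offset=0 data="fXGNa" -> buffer=fXGNa??sd??Yk -> prefix_len=5
Fragment 4: offset=9 data="we" -> buffer=fXGNa??sdweYk -> prefix_len=5
Fragment 5: offset=5 data="nI" -> buffer=fXGNanIsdweYk -> prefix_len=13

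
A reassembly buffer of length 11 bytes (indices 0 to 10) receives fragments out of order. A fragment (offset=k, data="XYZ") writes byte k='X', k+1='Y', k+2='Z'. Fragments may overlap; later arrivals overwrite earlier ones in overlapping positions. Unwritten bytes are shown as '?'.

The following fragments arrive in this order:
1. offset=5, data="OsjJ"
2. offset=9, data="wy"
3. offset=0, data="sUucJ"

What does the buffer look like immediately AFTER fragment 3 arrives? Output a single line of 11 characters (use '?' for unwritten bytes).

Answer: sUucJOsjJwy

Derivation:
Fragment 1: offset=5 data="OsjJ" -> buffer=?????OsjJ??
Fragment 2: offset=9 data="wy" -> buffer=?????OsjJwy
Fragment 3: offset=0 data="sUucJ" -> buffer=sUucJOsjJwy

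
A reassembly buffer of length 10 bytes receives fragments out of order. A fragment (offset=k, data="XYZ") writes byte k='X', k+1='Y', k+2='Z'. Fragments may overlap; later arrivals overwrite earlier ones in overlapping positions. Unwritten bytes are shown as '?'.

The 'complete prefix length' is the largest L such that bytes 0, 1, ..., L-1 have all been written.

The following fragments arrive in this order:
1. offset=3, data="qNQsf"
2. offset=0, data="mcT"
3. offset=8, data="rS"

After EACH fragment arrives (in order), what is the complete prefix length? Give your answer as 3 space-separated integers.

Fragment 1: offset=3 data="qNQsf" -> buffer=???qNQsf?? -> prefix_len=0
Fragment 2: offset=0 data="mcT" -> buffer=mcTqNQsf?? -> prefix_len=8
Fragment 3: offset=8 data="rS" -> buffer=mcTqNQsfrS -> prefix_len=10

Answer: 0 8 10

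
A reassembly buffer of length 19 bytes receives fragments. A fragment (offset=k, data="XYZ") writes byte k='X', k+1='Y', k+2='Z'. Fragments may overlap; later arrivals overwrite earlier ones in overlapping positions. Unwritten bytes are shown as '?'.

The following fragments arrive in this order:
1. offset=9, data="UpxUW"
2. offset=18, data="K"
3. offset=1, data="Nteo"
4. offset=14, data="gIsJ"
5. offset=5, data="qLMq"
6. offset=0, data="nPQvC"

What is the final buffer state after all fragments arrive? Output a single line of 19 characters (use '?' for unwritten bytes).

Fragment 1: offset=9 data="UpxUW" -> buffer=?????????UpxUW?????
Fragment 2: offset=18 data="K" -> buffer=?????????UpxUW????K
Fragment 3: offset=1 data="Nteo" -> buffer=?Nteo????UpxUW????K
Fragment 4: offset=14 data="gIsJ" -> buffer=?Nteo????UpxUWgIsJK
Fragment 5: offset=5 data="qLMq" -> buffer=?NteoqLMqUpxUWgIsJK
Fragment 6: offset=0 data="nPQvC" -> buffer=nPQvCqLMqUpxUWgIsJK

Answer: nPQvCqLMqUpxUWgIsJK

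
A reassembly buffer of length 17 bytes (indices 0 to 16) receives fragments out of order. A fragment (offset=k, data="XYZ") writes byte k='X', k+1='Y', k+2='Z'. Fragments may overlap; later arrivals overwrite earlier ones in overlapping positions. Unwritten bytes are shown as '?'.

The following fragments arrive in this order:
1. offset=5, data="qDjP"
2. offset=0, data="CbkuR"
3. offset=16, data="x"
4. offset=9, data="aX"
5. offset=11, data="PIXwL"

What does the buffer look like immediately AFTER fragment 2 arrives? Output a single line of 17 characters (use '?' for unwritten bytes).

Fragment 1: offset=5 data="qDjP" -> buffer=?????qDjP????????
Fragment 2: offset=0 data="CbkuR" -> buffer=CbkuRqDjP????????

Answer: CbkuRqDjP????????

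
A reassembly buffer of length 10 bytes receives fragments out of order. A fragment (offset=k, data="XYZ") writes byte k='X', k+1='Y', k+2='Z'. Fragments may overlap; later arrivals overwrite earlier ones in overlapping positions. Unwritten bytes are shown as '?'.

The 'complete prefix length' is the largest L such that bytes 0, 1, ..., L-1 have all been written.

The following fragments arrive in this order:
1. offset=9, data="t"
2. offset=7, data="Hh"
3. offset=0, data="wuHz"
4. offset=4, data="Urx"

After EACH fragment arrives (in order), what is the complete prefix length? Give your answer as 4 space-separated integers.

Answer: 0 0 4 10

Derivation:
Fragment 1: offset=9 data="t" -> buffer=?????????t -> prefix_len=0
Fragment 2: offset=7 data="Hh" -> buffer=???????Hht -> prefix_len=0
Fragment 3: offset=0 data="wuHz" -> buffer=wuHz???Hht -> prefix_len=4
Fragment 4: offset=4 data="Urx" -> buffer=wuHzUrxHht -> prefix_len=10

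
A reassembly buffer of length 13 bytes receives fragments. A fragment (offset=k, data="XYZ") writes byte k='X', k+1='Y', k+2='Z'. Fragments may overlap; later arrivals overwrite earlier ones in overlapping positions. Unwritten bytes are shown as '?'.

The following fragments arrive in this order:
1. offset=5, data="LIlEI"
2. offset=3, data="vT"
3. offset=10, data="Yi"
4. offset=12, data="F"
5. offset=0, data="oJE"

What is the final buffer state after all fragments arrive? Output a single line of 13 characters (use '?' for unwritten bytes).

Fragment 1: offset=5 data="LIlEI" -> buffer=?????LIlEI???
Fragment 2: offset=3 data="vT" -> buffer=???vTLIlEI???
Fragment 3: offset=10 data="Yi" -> buffer=???vTLIlEIYi?
Fragment 4: offset=12 data="F" -> buffer=???vTLIlEIYiF
Fragment 5: offset=0 data="oJE" -> buffer=oJEvTLIlEIYiF

Answer: oJEvTLIlEIYiF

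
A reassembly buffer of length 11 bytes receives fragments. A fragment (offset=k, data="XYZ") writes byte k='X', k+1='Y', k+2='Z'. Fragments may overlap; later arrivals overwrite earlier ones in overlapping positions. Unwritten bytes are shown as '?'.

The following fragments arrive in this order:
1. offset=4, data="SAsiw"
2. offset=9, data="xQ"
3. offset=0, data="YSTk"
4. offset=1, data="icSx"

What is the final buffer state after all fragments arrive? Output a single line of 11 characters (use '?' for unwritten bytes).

Answer: YicSxAsiwxQ

Derivation:
Fragment 1: offset=4 data="SAsiw" -> buffer=????SAsiw??
Fragment 2: offset=9 data="xQ" -> buffer=????SAsiwxQ
Fragment 3: offset=0 data="YSTk" -> buffer=YSTkSAsiwxQ
Fragment 4: offset=1 data="icSx" -> buffer=YicSxAsiwxQ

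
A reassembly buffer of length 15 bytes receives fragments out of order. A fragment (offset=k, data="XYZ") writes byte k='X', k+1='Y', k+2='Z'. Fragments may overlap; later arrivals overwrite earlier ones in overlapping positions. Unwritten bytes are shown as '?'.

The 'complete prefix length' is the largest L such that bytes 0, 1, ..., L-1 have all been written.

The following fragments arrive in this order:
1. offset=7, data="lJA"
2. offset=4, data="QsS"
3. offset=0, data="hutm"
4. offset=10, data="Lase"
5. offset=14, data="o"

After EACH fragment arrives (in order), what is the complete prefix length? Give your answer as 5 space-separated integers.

Fragment 1: offset=7 data="lJA" -> buffer=???????lJA????? -> prefix_len=0
Fragment 2: offset=4 data="QsS" -> buffer=????QsSlJA????? -> prefix_len=0
Fragment 3: offset=0 data="hutm" -> buffer=hutmQsSlJA????? -> prefix_len=10
Fragment 4: offset=10 data="Lase" -> buffer=hutmQsSlJALase? -> prefix_len=14
Fragment 5: offset=14 data="o" -> buffer=hutmQsSlJALaseo -> prefix_len=15

Answer: 0 0 10 14 15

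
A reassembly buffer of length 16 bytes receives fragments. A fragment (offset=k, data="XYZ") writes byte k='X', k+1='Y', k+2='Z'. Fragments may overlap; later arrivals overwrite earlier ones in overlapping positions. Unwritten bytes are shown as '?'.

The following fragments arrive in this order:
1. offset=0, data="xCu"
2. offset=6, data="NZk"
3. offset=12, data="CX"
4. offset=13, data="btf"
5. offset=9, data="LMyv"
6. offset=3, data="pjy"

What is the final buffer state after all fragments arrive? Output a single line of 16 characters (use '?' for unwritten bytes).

Answer: xCupjyNZkLMyvbtf

Derivation:
Fragment 1: offset=0 data="xCu" -> buffer=xCu?????????????
Fragment 2: offset=6 data="NZk" -> buffer=xCu???NZk???????
Fragment 3: offset=12 data="CX" -> buffer=xCu???NZk???CX??
Fragment 4: offset=13 data="btf" -> buffer=xCu???NZk???Cbtf
Fragment 5: offset=9 data="LMyv" -> buffer=xCu???NZkLMyvbtf
Fragment 6: offset=3 data="pjy" -> buffer=xCupjyNZkLMyvbtf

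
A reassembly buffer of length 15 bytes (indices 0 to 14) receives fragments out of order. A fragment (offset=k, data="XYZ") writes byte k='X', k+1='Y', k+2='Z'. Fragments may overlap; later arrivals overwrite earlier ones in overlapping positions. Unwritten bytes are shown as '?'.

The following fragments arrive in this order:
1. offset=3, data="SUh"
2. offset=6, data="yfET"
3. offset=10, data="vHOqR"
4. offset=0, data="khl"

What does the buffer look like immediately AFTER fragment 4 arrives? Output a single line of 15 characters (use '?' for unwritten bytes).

Fragment 1: offset=3 data="SUh" -> buffer=???SUh?????????
Fragment 2: offset=6 data="yfET" -> buffer=???SUhyfET?????
Fragment 3: offset=10 data="vHOqR" -> buffer=???SUhyfETvHOqR
Fragment 4: offset=0 data="khl" -> buffer=khlSUhyfETvHOqR

Answer: khlSUhyfETvHOqR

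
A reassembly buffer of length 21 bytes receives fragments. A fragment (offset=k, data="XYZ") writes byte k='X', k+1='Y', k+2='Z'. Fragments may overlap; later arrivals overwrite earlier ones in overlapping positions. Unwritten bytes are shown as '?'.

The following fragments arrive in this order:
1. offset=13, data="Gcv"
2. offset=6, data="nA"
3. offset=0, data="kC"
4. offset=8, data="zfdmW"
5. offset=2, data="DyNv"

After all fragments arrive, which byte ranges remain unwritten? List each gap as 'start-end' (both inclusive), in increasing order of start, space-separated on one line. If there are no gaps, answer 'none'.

Answer: 16-20

Derivation:
Fragment 1: offset=13 len=3
Fragment 2: offset=6 len=2
Fragment 3: offset=0 len=2
Fragment 4: offset=8 len=5
Fragment 5: offset=2 len=4
Gaps: 16-20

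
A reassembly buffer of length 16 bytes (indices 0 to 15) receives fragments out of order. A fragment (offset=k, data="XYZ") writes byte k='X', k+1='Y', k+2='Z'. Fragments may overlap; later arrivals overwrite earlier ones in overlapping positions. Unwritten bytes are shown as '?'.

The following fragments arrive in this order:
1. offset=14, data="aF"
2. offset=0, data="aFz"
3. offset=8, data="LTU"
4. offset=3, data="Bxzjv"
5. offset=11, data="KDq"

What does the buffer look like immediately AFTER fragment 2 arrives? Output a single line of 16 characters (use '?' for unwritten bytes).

Answer: aFz???????????aF

Derivation:
Fragment 1: offset=14 data="aF" -> buffer=??????????????aF
Fragment 2: offset=0 data="aFz" -> buffer=aFz???????????aF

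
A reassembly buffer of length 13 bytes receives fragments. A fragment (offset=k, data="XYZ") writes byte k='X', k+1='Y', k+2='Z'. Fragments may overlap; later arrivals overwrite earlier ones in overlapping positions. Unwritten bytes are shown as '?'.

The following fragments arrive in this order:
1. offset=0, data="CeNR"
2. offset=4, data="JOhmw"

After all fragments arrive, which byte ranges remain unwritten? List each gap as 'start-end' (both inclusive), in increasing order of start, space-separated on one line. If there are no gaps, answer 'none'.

Fragment 1: offset=0 len=4
Fragment 2: offset=4 len=5
Gaps: 9-12

Answer: 9-12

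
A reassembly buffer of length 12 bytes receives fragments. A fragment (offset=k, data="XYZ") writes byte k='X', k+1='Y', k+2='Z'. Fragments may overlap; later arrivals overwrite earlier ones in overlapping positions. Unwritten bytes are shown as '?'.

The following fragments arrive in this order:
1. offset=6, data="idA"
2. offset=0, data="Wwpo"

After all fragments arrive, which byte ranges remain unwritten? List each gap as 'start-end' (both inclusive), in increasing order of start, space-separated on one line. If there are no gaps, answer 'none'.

Answer: 4-5 9-11

Derivation:
Fragment 1: offset=6 len=3
Fragment 2: offset=0 len=4
Gaps: 4-5 9-11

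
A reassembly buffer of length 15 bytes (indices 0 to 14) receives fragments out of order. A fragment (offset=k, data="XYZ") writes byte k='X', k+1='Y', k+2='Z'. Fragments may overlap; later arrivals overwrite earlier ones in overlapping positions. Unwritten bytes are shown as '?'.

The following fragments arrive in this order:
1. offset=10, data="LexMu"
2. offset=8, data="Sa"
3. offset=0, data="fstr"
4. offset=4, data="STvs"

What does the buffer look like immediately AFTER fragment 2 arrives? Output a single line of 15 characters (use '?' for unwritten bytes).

Answer: ????????SaLexMu

Derivation:
Fragment 1: offset=10 data="LexMu" -> buffer=??????????LexMu
Fragment 2: offset=8 data="Sa" -> buffer=????????SaLexMu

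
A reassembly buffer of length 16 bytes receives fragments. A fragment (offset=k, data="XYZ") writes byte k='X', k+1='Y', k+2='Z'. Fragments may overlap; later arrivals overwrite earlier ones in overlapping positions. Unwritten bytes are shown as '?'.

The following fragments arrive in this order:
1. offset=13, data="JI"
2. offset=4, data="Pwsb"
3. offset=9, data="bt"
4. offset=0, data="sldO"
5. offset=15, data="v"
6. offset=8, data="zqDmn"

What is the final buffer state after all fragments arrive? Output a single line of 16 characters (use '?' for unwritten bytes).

Answer: sldOPwsbzqDmnJIv

Derivation:
Fragment 1: offset=13 data="JI" -> buffer=?????????????JI?
Fragment 2: offset=4 data="Pwsb" -> buffer=????Pwsb?????JI?
Fragment 3: offset=9 data="bt" -> buffer=????Pwsb?bt??JI?
Fragment 4: offset=0 data="sldO" -> buffer=sldOPwsb?bt??JI?
Fragment 5: offset=15 data="v" -> buffer=sldOPwsb?bt??JIv
Fragment 6: offset=8 data="zqDmn" -> buffer=sldOPwsbzqDmnJIv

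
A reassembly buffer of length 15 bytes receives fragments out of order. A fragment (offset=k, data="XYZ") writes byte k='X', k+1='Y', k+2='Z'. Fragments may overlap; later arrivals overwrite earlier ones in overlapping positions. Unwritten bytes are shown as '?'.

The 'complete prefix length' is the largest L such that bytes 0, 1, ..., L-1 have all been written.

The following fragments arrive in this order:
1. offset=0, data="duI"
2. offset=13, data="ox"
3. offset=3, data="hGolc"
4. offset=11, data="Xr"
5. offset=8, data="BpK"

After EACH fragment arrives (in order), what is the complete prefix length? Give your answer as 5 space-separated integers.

Answer: 3 3 8 8 15

Derivation:
Fragment 1: offset=0 data="duI" -> buffer=duI???????????? -> prefix_len=3
Fragment 2: offset=13 data="ox" -> buffer=duI??????????ox -> prefix_len=3
Fragment 3: offset=3 data="hGolc" -> buffer=duIhGolc?????ox -> prefix_len=8
Fragment 4: offset=11 data="Xr" -> buffer=duIhGolc???Xrox -> prefix_len=8
Fragment 5: offset=8 data="BpK" -> buffer=duIhGolcBpKXrox -> prefix_len=15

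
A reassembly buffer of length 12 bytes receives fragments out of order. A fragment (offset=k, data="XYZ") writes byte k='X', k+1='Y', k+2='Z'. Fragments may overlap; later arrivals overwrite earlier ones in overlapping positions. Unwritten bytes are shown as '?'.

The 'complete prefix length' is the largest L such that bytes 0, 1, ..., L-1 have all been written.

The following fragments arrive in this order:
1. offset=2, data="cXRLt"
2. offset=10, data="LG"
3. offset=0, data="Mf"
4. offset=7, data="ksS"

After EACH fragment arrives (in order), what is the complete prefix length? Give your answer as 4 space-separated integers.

Answer: 0 0 7 12

Derivation:
Fragment 1: offset=2 data="cXRLt" -> buffer=??cXRLt????? -> prefix_len=0
Fragment 2: offset=10 data="LG" -> buffer=??cXRLt???LG -> prefix_len=0
Fragment 3: offset=0 data="Mf" -> buffer=MfcXRLt???LG -> prefix_len=7
Fragment 4: offset=7 data="ksS" -> buffer=MfcXRLtksSLG -> prefix_len=12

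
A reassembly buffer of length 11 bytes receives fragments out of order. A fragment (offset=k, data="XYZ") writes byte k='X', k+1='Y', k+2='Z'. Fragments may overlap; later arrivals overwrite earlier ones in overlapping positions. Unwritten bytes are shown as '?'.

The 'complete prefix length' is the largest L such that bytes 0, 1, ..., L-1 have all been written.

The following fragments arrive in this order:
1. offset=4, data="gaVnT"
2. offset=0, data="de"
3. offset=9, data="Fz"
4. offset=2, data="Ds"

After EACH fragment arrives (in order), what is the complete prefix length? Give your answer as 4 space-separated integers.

Fragment 1: offset=4 data="gaVnT" -> buffer=????gaVnT?? -> prefix_len=0
Fragment 2: offset=0 data="de" -> buffer=de??gaVnT?? -> prefix_len=2
Fragment 3: offset=9 data="Fz" -> buffer=de??gaVnTFz -> prefix_len=2
Fragment 4: offset=2 data="Ds" -> buffer=deDsgaVnTFz -> prefix_len=11

Answer: 0 2 2 11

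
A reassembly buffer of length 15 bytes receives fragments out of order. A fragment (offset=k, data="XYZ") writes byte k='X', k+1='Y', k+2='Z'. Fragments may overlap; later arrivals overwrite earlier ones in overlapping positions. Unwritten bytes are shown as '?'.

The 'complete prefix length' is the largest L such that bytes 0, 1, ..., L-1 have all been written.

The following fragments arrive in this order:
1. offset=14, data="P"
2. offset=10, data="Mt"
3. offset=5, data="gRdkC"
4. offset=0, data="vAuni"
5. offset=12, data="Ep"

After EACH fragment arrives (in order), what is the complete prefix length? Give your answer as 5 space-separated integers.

Answer: 0 0 0 12 15

Derivation:
Fragment 1: offset=14 data="P" -> buffer=??????????????P -> prefix_len=0
Fragment 2: offset=10 data="Mt" -> buffer=??????????Mt??P -> prefix_len=0
Fragment 3: offset=5 data="gRdkC" -> buffer=?????gRdkCMt??P -> prefix_len=0
Fragment 4: offset=0 data="vAuni" -> buffer=vAunigRdkCMt??P -> prefix_len=12
Fragment 5: offset=12 data="Ep" -> buffer=vAunigRdkCMtEpP -> prefix_len=15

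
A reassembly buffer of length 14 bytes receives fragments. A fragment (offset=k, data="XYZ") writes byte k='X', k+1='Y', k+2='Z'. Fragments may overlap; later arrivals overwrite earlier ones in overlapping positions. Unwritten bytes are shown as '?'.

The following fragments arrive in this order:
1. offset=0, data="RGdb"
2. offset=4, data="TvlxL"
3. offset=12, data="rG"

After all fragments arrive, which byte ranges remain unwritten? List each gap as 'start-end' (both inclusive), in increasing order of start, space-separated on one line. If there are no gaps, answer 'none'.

Fragment 1: offset=0 len=4
Fragment 2: offset=4 len=5
Fragment 3: offset=12 len=2
Gaps: 9-11

Answer: 9-11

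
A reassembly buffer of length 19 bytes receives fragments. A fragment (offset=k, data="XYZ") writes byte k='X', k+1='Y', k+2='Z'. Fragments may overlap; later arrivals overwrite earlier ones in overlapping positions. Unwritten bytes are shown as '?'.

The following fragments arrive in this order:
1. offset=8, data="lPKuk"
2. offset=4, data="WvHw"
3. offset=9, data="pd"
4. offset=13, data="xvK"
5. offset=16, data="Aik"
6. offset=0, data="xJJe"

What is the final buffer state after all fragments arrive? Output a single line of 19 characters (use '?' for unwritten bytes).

Fragment 1: offset=8 data="lPKuk" -> buffer=????????lPKuk??????
Fragment 2: offset=4 data="WvHw" -> buffer=????WvHwlPKuk??????
Fragment 3: offset=9 data="pd" -> buffer=????WvHwlpduk??????
Fragment 4: offset=13 data="xvK" -> buffer=????WvHwlpdukxvK???
Fragment 5: offset=16 data="Aik" -> buffer=????WvHwlpdukxvKAik
Fragment 6: offset=0 data="xJJe" -> buffer=xJJeWvHwlpdukxvKAik

Answer: xJJeWvHwlpdukxvKAik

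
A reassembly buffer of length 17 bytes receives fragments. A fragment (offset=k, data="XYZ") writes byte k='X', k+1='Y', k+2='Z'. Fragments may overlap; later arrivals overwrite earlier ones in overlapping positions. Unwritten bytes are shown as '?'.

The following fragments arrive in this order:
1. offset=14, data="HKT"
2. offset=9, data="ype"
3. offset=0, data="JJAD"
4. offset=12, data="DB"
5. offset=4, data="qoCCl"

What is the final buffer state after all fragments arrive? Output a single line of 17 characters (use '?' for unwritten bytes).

Answer: JJADqoCClypeDBHKT

Derivation:
Fragment 1: offset=14 data="HKT" -> buffer=??????????????HKT
Fragment 2: offset=9 data="ype" -> buffer=?????????ype??HKT
Fragment 3: offset=0 data="JJAD" -> buffer=JJAD?????ype??HKT
Fragment 4: offset=12 data="DB" -> buffer=JJAD?????ypeDBHKT
Fragment 5: offset=4 data="qoCCl" -> buffer=JJADqoCClypeDBHKT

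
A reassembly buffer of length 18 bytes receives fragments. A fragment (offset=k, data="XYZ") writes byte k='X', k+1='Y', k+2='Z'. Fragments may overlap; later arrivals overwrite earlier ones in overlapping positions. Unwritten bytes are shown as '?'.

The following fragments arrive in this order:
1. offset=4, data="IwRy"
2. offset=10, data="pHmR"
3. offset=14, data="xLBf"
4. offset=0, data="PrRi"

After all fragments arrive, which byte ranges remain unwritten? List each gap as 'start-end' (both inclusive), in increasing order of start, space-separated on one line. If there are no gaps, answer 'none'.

Fragment 1: offset=4 len=4
Fragment 2: offset=10 len=4
Fragment 3: offset=14 len=4
Fragment 4: offset=0 len=4
Gaps: 8-9

Answer: 8-9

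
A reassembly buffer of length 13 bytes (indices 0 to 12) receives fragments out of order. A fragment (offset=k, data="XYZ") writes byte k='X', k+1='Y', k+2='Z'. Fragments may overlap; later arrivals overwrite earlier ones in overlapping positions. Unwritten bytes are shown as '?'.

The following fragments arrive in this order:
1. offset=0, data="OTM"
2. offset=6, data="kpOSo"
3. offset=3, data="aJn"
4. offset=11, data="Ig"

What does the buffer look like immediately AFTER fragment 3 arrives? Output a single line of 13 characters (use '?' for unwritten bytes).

Answer: OTMaJnkpOSo??

Derivation:
Fragment 1: offset=0 data="OTM" -> buffer=OTM??????????
Fragment 2: offset=6 data="kpOSo" -> buffer=OTM???kpOSo??
Fragment 3: offset=3 data="aJn" -> buffer=OTMaJnkpOSo??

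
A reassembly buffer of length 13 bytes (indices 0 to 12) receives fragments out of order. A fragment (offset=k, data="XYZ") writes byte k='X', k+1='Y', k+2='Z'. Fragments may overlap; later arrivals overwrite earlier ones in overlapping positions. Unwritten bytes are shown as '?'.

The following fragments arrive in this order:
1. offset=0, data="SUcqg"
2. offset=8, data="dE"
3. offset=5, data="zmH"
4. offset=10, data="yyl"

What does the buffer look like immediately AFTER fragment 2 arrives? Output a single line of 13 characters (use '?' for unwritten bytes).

Fragment 1: offset=0 data="SUcqg" -> buffer=SUcqg????????
Fragment 2: offset=8 data="dE" -> buffer=SUcqg???dE???

Answer: SUcqg???dE???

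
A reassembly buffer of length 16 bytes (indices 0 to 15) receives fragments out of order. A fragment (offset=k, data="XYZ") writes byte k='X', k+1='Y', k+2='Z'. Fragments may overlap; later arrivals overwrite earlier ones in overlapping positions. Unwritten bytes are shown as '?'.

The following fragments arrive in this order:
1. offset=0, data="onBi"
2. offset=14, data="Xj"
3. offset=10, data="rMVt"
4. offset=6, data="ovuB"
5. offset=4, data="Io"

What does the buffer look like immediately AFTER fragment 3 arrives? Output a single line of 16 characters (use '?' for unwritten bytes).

Answer: onBi??????rMVtXj

Derivation:
Fragment 1: offset=0 data="onBi" -> buffer=onBi????????????
Fragment 2: offset=14 data="Xj" -> buffer=onBi??????????Xj
Fragment 3: offset=10 data="rMVt" -> buffer=onBi??????rMVtXj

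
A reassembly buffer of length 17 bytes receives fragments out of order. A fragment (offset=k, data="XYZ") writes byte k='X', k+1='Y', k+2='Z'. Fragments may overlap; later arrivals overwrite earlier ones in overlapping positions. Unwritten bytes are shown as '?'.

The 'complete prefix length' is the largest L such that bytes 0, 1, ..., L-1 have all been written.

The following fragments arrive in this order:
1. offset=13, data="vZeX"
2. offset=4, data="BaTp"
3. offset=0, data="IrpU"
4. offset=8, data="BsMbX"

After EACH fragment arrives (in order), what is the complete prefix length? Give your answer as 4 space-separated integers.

Fragment 1: offset=13 data="vZeX" -> buffer=?????????????vZeX -> prefix_len=0
Fragment 2: offset=4 data="BaTp" -> buffer=????BaTp?????vZeX -> prefix_len=0
Fragment 3: offset=0 data="IrpU" -> buffer=IrpUBaTp?????vZeX -> prefix_len=8
Fragment 4: offset=8 data="BsMbX" -> buffer=IrpUBaTpBsMbXvZeX -> prefix_len=17

Answer: 0 0 8 17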